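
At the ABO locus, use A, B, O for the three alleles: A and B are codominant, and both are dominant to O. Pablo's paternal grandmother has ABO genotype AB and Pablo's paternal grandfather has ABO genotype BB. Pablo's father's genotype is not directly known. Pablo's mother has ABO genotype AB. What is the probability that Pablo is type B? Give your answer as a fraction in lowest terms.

Pablo's father's ABO genotype from AB × BB: 1/2 AB, 1/2 BB.
Crossing each possibility with the mother AB and summing P(type B): 1/2·1/4 + 1/2·1/2 = 3/8.

3/8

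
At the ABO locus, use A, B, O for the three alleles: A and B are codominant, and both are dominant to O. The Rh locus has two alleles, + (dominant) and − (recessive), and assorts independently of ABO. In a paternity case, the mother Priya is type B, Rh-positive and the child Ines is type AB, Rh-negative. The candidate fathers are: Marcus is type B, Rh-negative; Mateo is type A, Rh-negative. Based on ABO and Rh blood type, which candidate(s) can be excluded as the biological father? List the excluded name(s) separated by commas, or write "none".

Marcus

A candidate is excluded only if no genotype consistent with his phenotype could produce a type AB, Rh-negative child with a type B, Rh-positive mother.
Marcus (type B, Rh-): no genotype consistent with that phenotype can produce a type-AB Rh- child with a type-B mother.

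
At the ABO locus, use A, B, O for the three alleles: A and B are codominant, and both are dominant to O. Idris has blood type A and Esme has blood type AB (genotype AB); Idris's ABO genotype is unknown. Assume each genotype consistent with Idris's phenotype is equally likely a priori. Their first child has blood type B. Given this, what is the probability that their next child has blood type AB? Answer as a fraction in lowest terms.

Possible genotypes: Idris ∈ {AA, AO}; Esme ∈ {AB}.
Weight each parental genotype pair by prior × P(type-B child):
  AO × AB: posterior weight 1; P(next child type AB) = 1/4.
Weighted sum = 1/4.

1/4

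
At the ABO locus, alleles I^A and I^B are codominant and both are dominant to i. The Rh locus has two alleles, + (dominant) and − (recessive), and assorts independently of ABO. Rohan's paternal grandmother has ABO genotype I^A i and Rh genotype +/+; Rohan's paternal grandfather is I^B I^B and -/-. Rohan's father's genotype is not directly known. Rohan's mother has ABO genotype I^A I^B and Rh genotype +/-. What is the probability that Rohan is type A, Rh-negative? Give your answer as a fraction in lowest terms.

Rohan's father's ABO genotype from I^A i × I^B I^B: 1/2 I^A I^B, 1/2 I^B i.
Crossing each possibility with the mother I^A I^B and summing P(type A): 1/2·1/4 + 1/2·1/4 = 1/4.
Similarly for Rh via the father's Rh distribution: P(Rh-) = 1/4.
Independent loci: 1/4 × 1/4 = 1/16.

1/16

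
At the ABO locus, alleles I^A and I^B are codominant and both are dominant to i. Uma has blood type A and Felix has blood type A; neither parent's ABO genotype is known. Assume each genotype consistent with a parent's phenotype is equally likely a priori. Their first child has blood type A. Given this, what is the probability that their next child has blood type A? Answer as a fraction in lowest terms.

Possible genotypes: Uma ∈ {I^A I^A, I^A i}; Felix ∈ {I^A I^A, I^A i}.
Weight each parental genotype pair by prior × P(type-A child):
  I^A I^A × I^A I^A: posterior weight 4/15; P(next child type A) = 1.
  I^A I^A × I^A i: posterior weight 4/15; P(next child type A) = 1.
  I^A i × I^A I^A: posterior weight 4/15; P(next child type A) = 1.
  I^A i × I^A i: posterior weight 1/5; P(next child type A) = 3/4.
Weighted sum = 19/20.

19/20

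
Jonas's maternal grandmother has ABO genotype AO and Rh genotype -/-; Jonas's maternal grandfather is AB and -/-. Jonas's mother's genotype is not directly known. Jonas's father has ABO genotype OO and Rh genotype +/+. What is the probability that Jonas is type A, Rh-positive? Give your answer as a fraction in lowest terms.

1/2

Jonas's mother's ABO genotype from AO × AB: 1/4 AA, 1/4 AB, 1/4 AO, 1/4 BO.
Crossing each possibility with the father OO and summing P(type A): 1/4·1 + 1/4·1/2 + 1/4·1/2 + 1/4·0 = 1/2.
Similarly for Rh via the mother's Rh distribution: P(Rh+) = 1.
Independent loci: 1/2 × 1 = 1/2.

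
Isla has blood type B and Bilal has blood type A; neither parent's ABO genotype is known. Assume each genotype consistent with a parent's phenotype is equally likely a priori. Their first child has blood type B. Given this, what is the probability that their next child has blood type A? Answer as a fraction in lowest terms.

Possible genotypes: Isla ∈ {BB, BO}; Bilal ∈ {AA, AO}.
Weight each parental genotype pair by prior × P(type-B child):
  BB × AO: posterior weight 2/3; P(next child type A) = 0.
  BO × AO: posterior weight 1/3; P(next child type A) = 1/4.
Weighted sum = 1/12.

1/12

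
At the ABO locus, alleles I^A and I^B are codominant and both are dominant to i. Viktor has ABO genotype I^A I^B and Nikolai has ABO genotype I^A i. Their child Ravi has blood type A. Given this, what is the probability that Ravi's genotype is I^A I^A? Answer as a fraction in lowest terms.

1/2

Cross I^A I^B × I^A i → 1/4 I^A I^A, 1/4 I^A I^B, 1/4 I^A i, 1/4 I^B i.
Type-A genotypes among offspring: I^A I^A (1/4), I^A i (1/4); total 1/2.
P(I^A I^A | type A) = (1/4) / (1/2) = 1/2.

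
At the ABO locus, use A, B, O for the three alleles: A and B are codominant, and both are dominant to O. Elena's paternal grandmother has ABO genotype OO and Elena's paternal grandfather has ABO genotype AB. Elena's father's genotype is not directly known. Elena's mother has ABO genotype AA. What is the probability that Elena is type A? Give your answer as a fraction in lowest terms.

Elena's father's ABO genotype from OO × AB: 1/2 AO, 1/2 BO.
Crossing each possibility with the mother AA and summing P(type A): 1/2·1 + 1/2·1/2 = 3/4.

3/4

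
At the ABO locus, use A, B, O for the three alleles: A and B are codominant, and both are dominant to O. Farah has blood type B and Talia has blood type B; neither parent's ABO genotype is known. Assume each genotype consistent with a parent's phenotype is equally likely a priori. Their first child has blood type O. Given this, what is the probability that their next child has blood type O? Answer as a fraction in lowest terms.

1/4

Possible genotypes: Farah ∈ {BB, BO}; Talia ∈ {BB, BO}.
Weight each parental genotype pair by prior × P(type-O child):
  BO × BO: posterior weight 1; P(next child type O) = 1/4.
Weighted sum = 1/4.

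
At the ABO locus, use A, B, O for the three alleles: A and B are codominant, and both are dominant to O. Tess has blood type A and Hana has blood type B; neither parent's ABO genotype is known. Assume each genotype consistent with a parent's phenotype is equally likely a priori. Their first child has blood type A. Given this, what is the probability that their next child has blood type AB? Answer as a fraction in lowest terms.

Possible genotypes: Tess ∈ {AA, AO}; Hana ∈ {BB, BO}.
Weight each parental genotype pair by prior × P(type-A child):
  AA × BO: posterior weight 2/3; P(next child type AB) = 1/2.
  AO × BO: posterior weight 1/3; P(next child type AB) = 1/4.
Weighted sum = 5/12.

5/12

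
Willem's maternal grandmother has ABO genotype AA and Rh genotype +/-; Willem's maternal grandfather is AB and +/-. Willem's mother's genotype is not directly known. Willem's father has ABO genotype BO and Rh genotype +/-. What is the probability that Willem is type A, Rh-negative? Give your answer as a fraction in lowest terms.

3/32

Willem's mother's ABO genotype from AA × AB: 1/2 AA, 1/2 AB.
Crossing each possibility with the father BO and summing P(type A): 1/2·1/2 + 1/2·1/4 = 3/8.
Similarly for Rh via the mother's Rh distribution: P(Rh-) = 1/4.
Independent loci: 3/8 × 1/4 = 3/32.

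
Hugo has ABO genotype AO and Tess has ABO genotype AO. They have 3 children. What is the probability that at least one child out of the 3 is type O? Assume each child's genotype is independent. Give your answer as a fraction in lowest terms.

ABO cross AO × AO → 1/4 O, 3/4 A.
So P(type O) = 1/4 per child.
P(none) = (3/4)^3 = 27/64; P(at least one) = 1 − 27/64 = 37/64.

37/64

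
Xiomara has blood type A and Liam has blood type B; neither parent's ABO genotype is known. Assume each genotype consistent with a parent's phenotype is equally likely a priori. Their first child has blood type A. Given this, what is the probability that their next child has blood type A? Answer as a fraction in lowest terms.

Possible genotypes: Xiomara ∈ {AA, AO}; Liam ∈ {BB, BO}.
Weight each parental genotype pair by prior × P(type-A child):
  AA × BO: posterior weight 2/3; P(next child type A) = 1/2.
  AO × BO: posterior weight 1/3; P(next child type A) = 1/4.
Weighted sum = 5/12.

5/12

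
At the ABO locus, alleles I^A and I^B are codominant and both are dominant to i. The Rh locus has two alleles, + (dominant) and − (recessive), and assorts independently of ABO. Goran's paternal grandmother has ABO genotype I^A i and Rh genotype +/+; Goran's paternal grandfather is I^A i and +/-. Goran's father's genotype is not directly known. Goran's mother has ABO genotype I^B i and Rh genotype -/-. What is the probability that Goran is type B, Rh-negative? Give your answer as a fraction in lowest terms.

Goran's father's ABO genotype from I^A i × I^A i: 1/4 I^A I^A, 1/2 I^A i, 1/4 i i.
Crossing each possibility with the mother I^B i and summing P(type B): 1/4·0 + 1/2·1/4 + 1/4·1/2 = 1/4.
Similarly for Rh via the father's Rh distribution: P(Rh-) = 1/4.
Independent loci: 1/4 × 1/4 = 1/16.

1/16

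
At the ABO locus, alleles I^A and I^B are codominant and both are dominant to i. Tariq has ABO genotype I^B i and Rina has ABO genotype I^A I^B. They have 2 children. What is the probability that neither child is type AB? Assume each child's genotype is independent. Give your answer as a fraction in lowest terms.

9/16

ABO cross I^B i × I^A I^B → 1/4 A, 1/2 B, 1/4 AB.
So P(type AB) = 1/4 per child.
P(not type AB) = 3/4 for one child; (3/4)^2 = 9/16.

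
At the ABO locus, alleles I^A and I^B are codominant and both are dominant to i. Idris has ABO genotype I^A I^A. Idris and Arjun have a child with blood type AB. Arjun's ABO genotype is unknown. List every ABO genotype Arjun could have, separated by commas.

I^A I^B, I^B I^B, I^B i

For each candidate genotype of Arjun, check whether crossing it with I^A I^A can produce every observed child phenotype.
  I^A I^A → possible child types {A} ✗
  I^A I^B → possible child types {A, AB} ✓
  I^A i → possible child types {A} ✗
  I^B I^B → possible child types {AB} ✓
  I^B i → possible child types {A, AB} ✓
  i i → possible child types {A} ✗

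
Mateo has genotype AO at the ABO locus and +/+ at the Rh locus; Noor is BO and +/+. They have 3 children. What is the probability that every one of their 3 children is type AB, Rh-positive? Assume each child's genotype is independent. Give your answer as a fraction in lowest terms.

1/64

ABO cross AO × BO → 1/4 O, 1/4 A, 1/4 B, 1/4 AB.
Rh cross +/+ × +/+ → 1 Rh+; so P(type AB, Rh-positive) = 1/4 × 1 = 1/4 per child.
All 3 independent: (1/4)^3 = 1/64.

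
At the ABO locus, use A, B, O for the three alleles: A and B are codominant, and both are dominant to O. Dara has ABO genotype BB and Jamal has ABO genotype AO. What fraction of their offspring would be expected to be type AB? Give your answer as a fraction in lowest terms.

1/2

ABO cross BB × AO → offspring phenotypes: 1/2 B, 1/2 AB.
So P(type AB) = 1/2.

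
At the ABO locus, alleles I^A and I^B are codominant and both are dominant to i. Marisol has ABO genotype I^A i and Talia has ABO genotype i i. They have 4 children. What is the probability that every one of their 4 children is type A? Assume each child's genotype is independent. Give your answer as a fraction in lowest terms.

ABO cross I^A i × i i → 1/2 O, 1/2 A.
So P(type A) = 1/2 per child.
All 4 independent: (1/2)^4 = 1/16.

1/16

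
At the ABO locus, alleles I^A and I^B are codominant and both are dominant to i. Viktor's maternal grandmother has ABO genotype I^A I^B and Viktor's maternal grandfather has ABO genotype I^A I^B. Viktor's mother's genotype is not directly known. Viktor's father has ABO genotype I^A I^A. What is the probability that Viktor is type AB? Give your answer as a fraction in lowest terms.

Viktor's mother's ABO genotype from I^A I^B × I^A I^B: 1/4 I^A I^A, 1/2 I^A I^B, 1/4 I^B I^B.
Crossing each possibility with the father I^A I^A and summing P(type AB): 1/4·0 + 1/2·1/2 + 1/4·1 = 1/2.

1/2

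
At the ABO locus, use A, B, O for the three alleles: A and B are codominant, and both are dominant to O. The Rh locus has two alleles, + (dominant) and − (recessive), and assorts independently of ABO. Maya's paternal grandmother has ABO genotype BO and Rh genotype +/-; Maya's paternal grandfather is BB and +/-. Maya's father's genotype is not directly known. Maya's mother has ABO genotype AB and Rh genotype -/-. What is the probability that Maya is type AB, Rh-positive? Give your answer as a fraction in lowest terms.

Maya's father's ABO genotype from BO × BB: 1/2 BB, 1/2 BO.
Crossing each possibility with the mother AB and summing P(type AB): 1/2·1/2 + 1/2·1/4 = 3/8.
Similarly for Rh via the father's Rh distribution: P(Rh+) = 1/2.
Independent loci: 3/8 × 1/2 = 3/16.

3/16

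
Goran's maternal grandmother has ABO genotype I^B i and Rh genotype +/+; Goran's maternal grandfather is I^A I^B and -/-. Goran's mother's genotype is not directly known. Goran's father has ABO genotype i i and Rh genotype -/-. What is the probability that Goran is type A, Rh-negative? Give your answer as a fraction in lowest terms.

Goran's mother's ABO genotype from I^B i × I^A I^B: 1/4 I^A I^B, 1/4 I^A i, 1/4 I^B I^B, 1/4 I^B i.
Crossing each possibility with the father i i and summing P(type A): 1/4·1/2 + 1/4·1/2 + 1/4·0 + 1/4·0 = 1/4.
Similarly for Rh via the mother's Rh distribution: P(Rh-) = 1/2.
Independent loci: 1/4 × 1/2 = 1/8.

1/8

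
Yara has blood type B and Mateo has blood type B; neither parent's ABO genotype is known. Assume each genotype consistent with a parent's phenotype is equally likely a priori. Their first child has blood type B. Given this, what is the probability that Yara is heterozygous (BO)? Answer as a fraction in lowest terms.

Possible genotypes: Yara ∈ {BB, BO}; Mateo ∈ {BB, BO}.
Weight each parental genotype pair by prior × P(type-B child):
  BB × BB: posterior weight 4/15.
  BB × BO: posterior weight 4/15.
  BO × BB: posterior weight 4/15.
  BO × BO: posterior weight 1/5.
Sum the posterior weight over pairs where Yara is BO: 7/15.

7/15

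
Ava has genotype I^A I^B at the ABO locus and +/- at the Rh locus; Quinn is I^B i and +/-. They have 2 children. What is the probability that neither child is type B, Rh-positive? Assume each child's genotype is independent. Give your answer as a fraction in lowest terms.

25/64

ABO cross I^A I^B × I^B i → 1/4 A, 1/2 B, 1/4 AB.
Rh cross +/- × +/- → 3/4 Rh+, 1/4 Rh-; so P(type B, Rh-positive) = 1/2 × 3/4 = 3/8 per child.
P(not type B, Rh-positive) = 5/8 for one child; (5/8)^2 = 25/64.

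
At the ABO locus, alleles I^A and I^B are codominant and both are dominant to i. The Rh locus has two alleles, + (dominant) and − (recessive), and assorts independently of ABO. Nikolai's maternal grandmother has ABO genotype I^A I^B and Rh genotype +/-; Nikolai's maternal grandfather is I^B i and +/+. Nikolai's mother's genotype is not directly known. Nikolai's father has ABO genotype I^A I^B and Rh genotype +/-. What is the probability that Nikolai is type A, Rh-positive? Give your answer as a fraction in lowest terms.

7/32

Nikolai's mother's ABO genotype from I^A I^B × I^B i: 1/4 I^A I^B, 1/4 I^A i, 1/4 I^B I^B, 1/4 I^B i.
Crossing each possibility with the father I^A I^B and summing P(type A): 1/4·1/4 + 1/4·1/2 + 1/4·0 + 1/4·1/4 = 1/4.
Similarly for Rh via the mother's Rh distribution: P(Rh+) = 7/8.
Independent loci: 1/4 × 7/8 = 7/32.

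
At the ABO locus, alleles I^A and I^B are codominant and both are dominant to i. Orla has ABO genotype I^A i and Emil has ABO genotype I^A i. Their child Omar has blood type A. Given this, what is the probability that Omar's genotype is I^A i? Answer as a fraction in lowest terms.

2/3

Cross I^A i × I^A i → 1/4 I^A I^A, 1/2 I^A i, 1/4 i i.
Type-A genotypes among offspring: I^A I^A (1/4), I^A i (1/2); total 3/4.
P(I^A i | type A) = (1/2) / (3/4) = 2/3.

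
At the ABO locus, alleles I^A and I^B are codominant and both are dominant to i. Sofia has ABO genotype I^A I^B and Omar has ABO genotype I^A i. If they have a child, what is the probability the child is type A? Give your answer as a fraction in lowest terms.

ABO cross I^A I^B × I^A i → offspring phenotypes: 1/2 A, 1/4 B, 1/4 AB.
So P(type A) = 1/2.

1/2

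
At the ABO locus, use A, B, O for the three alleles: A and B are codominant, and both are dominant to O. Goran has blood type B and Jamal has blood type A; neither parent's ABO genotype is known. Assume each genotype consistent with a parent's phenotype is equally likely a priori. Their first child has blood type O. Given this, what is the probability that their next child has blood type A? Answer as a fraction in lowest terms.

1/4

Possible genotypes: Goran ∈ {BB, BO}; Jamal ∈ {AA, AO}.
Weight each parental genotype pair by prior × P(type-O child):
  BO × AO: posterior weight 1; P(next child type A) = 1/4.
Weighted sum = 1/4.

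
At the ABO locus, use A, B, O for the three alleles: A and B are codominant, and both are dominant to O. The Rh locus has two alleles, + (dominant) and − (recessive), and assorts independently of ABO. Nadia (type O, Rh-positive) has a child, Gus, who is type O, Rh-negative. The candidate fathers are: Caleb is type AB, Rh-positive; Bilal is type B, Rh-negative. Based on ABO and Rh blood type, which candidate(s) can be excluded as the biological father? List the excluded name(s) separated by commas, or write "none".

Caleb

A candidate is excluded only if no genotype consistent with his phenotype could produce a type O, Rh-negative child with a type O, Rh-positive mother.
Caleb (type AB, Rh+): no genotype consistent with that phenotype can produce a type-O Rh- child with a type-O mother.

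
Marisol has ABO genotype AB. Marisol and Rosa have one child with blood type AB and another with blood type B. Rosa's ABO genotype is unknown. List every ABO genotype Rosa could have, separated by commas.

AB, AO, BB, BO

For each candidate genotype of Rosa, check whether crossing it with AB can produce every observed child phenotype.
  AA → possible child types {A, AB} ✗
  AB → possible child types {A, B, AB} ✓
  AO → possible child types {A, B, AB} ✓
  BB → possible child types {B, AB} ✓
  BO → possible child types {A, B, AB} ✓
  OO → possible child types {A, B} ✗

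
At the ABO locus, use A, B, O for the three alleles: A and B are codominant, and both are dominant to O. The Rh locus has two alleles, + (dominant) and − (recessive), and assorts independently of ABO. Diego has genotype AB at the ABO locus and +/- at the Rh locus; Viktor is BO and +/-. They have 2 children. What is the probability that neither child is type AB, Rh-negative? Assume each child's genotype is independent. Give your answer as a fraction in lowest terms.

225/256

ABO cross AB × BO → 1/4 A, 1/2 B, 1/4 AB.
Rh cross +/- × +/- → 3/4 Rh+, 1/4 Rh-; so P(type AB, Rh-negative) = 1/4 × 1/4 = 1/16 per child.
P(not type AB, Rh-negative) = 15/16 for one child; (15/16)^2 = 225/256.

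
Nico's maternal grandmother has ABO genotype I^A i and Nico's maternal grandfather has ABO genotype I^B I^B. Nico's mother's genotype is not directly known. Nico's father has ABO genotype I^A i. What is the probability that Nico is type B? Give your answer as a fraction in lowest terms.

1/4

Nico's mother's ABO genotype from I^A i × I^B I^B: 1/2 I^A I^B, 1/2 I^B i.
Crossing each possibility with the father I^A i and summing P(type B): 1/2·1/4 + 1/2·1/4 = 1/4.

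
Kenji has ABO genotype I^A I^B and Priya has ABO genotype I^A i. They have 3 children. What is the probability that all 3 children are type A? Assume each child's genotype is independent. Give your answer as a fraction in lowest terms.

ABO cross I^A I^B × I^A i → 1/2 A, 1/4 B, 1/4 AB.
So P(type A) = 1/2 per child.
All 3 independent: (1/2)^3 = 1/8.

1/8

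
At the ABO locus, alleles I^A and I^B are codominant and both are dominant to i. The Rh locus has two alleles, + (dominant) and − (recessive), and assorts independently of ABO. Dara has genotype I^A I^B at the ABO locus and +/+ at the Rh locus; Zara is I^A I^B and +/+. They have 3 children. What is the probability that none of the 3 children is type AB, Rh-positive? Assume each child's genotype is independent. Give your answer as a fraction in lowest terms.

1/8

ABO cross I^A I^B × I^A I^B → 1/4 A, 1/4 B, 1/2 AB.
Rh cross +/+ × +/+ → 1 Rh+; so P(type AB, Rh-positive) = 1/2 × 1 = 1/2 per child.
P(not type AB, Rh-positive) = 1/2 for one child; (1/2)^3 = 1/8.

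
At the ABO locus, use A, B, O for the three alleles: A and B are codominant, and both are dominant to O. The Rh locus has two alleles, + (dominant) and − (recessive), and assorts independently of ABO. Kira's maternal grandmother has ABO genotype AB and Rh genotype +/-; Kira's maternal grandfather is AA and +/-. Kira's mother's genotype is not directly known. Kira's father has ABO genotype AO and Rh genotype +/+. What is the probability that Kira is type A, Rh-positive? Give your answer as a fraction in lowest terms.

Kira's mother's ABO genotype from AB × AA: 1/2 AA, 1/2 AB.
Crossing each possibility with the father AO and summing P(type A): 1/2·1 + 1/2·1/2 = 3/4.
Similarly for Rh via the mother's Rh distribution: P(Rh+) = 1.
Independent loci: 3/4 × 1 = 3/4.

3/4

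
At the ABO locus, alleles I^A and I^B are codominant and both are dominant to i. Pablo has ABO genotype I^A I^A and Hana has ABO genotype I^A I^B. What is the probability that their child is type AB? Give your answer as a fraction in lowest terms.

ABO cross I^A I^A × I^A I^B → offspring phenotypes: 1/2 A, 1/2 AB.
So P(type AB) = 1/2.

1/2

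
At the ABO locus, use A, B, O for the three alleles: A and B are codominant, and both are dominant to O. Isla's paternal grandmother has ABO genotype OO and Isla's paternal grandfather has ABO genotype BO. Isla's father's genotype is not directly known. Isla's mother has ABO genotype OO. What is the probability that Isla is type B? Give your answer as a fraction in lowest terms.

1/4

Isla's father's ABO genotype from OO × BO: 1/2 BO, 1/2 OO.
Crossing each possibility with the mother OO and summing P(type B): 1/2·1/2 + 1/2·0 = 1/4.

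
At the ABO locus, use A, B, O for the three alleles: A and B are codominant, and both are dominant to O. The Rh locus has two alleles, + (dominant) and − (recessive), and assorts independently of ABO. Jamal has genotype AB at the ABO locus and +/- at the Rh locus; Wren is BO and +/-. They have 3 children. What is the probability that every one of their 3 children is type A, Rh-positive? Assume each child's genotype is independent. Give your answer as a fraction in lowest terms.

27/4096

ABO cross AB × BO → 1/4 A, 1/2 B, 1/4 AB.
Rh cross +/- × +/- → 3/4 Rh+, 1/4 Rh-; so P(type A, Rh-positive) = 1/4 × 3/4 = 3/16 per child.
All 3 independent: (3/16)^3 = 27/4096.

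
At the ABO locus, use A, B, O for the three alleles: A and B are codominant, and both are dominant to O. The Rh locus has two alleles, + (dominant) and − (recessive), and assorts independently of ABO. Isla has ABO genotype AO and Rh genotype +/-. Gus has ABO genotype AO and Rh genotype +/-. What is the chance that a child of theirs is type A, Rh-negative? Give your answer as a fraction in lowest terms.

ABO cross AO × AO → offspring phenotypes: 1/4 O, 3/4 A.
Rh cross +/- × +/- → 3/4 Rh+, 1/4 Rh-.
Independent loci: P(type A, Rh-negative) = 3/4 × 1/4 = 3/16.

3/16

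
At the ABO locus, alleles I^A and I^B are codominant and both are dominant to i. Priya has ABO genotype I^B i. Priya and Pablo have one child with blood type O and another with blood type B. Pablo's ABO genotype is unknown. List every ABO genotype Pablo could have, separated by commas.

For each candidate genotype of Pablo, check whether crossing it with I^B i can produce every observed child phenotype.
  I^A I^A → possible child types {A, AB} ✗
  I^A I^B → possible child types {A, B, AB} ✗
  I^A i → possible child types {O, A, B, AB} ✓
  I^B I^B → possible child types {B} ✗
  I^B i → possible child types {O, B} ✓
  i i → possible child types {O, B} ✓

I^A i, I^B i, i i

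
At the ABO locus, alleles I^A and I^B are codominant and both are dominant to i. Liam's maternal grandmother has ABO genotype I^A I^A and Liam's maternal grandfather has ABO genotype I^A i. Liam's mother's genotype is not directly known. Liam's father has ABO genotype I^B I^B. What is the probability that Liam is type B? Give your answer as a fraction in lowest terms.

1/4

Liam's mother's ABO genotype from I^A I^A × I^A i: 1/2 I^A I^A, 1/2 I^A i.
Crossing each possibility with the father I^B I^B and summing P(type B): 1/2·0 + 1/2·1/2 = 1/4.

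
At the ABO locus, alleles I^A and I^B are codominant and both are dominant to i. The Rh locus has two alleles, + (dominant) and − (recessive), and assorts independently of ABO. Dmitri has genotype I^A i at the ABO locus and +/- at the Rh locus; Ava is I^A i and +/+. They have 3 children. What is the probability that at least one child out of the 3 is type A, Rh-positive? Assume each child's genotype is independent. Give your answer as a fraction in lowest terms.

ABO cross I^A i × I^A i → 1/4 O, 3/4 A.
Rh cross +/- × +/+ → 1 Rh+; so P(type A, Rh-positive) = 3/4 × 1 = 3/4 per child.
P(none) = (1/4)^3 = 1/64; P(at least one) = 1 − 1/64 = 63/64.

63/64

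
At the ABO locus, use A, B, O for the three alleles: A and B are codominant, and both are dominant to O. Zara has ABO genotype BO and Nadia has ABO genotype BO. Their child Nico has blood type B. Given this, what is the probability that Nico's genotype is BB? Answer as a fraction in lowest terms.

Cross BO × BO → 1/4 BB, 1/2 BO, 1/4 OO.
Type-B genotypes among offspring: BB (1/4), BO (1/2); total 3/4.
P(BB | type B) = (1/4) / (3/4) = 1/3.

1/3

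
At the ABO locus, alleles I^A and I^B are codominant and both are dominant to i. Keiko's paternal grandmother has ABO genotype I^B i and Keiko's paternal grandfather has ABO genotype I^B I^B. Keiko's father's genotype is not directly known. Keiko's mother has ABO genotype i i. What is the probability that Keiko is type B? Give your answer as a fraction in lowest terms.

3/4

Keiko's father's ABO genotype from I^B i × I^B I^B: 1/2 I^B I^B, 1/2 I^B i.
Crossing each possibility with the mother i i and summing P(type B): 1/2·1 + 1/2·1/2 = 3/4.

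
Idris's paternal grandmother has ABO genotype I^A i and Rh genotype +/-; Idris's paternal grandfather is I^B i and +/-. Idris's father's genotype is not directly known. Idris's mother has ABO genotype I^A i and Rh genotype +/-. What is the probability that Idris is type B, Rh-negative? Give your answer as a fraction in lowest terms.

Idris's father's ABO genotype from I^A i × I^B i: 1/4 I^A I^B, 1/4 I^A i, 1/4 I^B i, 1/4 i i.
Crossing each possibility with the mother I^A i and summing P(type B): 1/4·1/4 + 1/4·0 + 1/4·1/4 + 1/4·0 = 1/8.
Similarly for Rh via the father's Rh distribution: P(Rh-) = 1/4.
Independent loci: 1/8 × 1/4 = 1/32.

1/32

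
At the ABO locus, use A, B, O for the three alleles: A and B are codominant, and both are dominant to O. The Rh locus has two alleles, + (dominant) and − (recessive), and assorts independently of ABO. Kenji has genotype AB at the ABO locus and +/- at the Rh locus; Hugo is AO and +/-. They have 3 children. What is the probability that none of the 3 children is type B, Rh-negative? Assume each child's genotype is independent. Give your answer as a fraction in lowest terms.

3375/4096

ABO cross AB × AO → 1/2 A, 1/4 B, 1/4 AB.
Rh cross +/- × +/- → 3/4 Rh+, 1/4 Rh-; so P(type B, Rh-negative) = 1/4 × 1/4 = 1/16 per child.
P(not type B, Rh-negative) = 15/16 for one child; (15/16)^3 = 3375/4096.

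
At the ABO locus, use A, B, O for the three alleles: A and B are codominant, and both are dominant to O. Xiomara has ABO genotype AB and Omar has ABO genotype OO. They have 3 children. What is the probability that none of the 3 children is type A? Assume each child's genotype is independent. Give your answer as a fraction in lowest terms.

ABO cross AB × OO → 1/2 A, 1/2 B.
So P(type A) = 1/2 per child.
P(not type A) = 1/2 for one child; (1/2)^3 = 1/8.

1/8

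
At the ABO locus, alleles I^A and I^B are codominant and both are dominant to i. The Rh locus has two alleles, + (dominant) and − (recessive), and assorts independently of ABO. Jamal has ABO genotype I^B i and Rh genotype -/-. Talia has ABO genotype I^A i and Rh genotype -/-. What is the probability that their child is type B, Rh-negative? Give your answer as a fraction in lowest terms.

1/4

ABO cross I^B i × I^A i → offspring phenotypes: 1/4 O, 1/4 A, 1/4 B, 1/4 AB.
Rh cross -/- × -/- → 1 Rh-.
Independent loci: P(type B, Rh-negative) = 1/4 × 1 = 1/4.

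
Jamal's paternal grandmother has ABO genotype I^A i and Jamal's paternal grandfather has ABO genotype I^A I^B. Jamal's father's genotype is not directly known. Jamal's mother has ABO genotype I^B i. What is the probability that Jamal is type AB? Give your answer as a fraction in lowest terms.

Jamal's father's ABO genotype from I^A i × I^A I^B: 1/4 I^A I^A, 1/4 I^A I^B, 1/4 I^A i, 1/4 I^B i.
Crossing each possibility with the mother I^B i and summing P(type AB): 1/4·1/2 + 1/4·1/4 + 1/4·1/4 + 1/4·0 = 1/4.

1/4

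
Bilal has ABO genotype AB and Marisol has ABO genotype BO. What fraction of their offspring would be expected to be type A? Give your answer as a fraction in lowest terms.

1/4

ABO cross AB × BO → offspring phenotypes: 1/4 A, 1/2 B, 1/4 AB.
So P(type A) = 1/4.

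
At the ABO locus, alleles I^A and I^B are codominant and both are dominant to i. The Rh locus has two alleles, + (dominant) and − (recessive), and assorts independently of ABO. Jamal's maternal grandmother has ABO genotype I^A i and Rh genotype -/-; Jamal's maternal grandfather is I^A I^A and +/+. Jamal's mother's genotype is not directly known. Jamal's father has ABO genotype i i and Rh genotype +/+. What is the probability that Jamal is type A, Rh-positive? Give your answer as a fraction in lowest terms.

3/4

Jamal's mother's ABO genotype from I^A i × I^A I^A: 1/2 I^A I^A, 1/2 I^A i.
Crossing each possibility with the father i i and summing P(type A): 1/2·1 + 1/2·1/2 = 3/4.
Similarly for Rh via the mother's Rh distribution: P(Rh+) = 1.
Independent loci: 3/4 × 1 = 3/4.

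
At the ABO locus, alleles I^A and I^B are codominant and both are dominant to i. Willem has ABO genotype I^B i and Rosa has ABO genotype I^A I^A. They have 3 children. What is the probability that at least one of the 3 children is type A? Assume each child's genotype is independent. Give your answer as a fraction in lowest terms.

7/8

ABO cross I^B i × I^A I^A → 1/2 A, 1/2 AB.
So P(type A) = 1/2 per child.
P(none) = (1/2)^3 = 1/8; P(at least one) = 1 − 1/8 = 7/8.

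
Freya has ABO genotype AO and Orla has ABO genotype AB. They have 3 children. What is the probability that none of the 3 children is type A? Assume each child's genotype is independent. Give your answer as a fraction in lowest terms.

1/8

ABO cross AO × AB → 1/2 A, 1/4 B, 1/4 AB.
So P(type A) = 1/2 per child.
P(not type A) = 1/2 for one child; (1/2)^3 = 1/8.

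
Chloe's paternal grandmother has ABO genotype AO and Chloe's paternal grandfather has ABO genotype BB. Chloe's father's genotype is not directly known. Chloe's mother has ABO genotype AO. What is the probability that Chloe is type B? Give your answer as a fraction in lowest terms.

1/4

Chloe's father's ABO genotype from AO × BB: 1/2 AB, 1/2 BO.
Crossing each possibility with the mother AO and summing P(type B): 1/2·1/4 + 1/2·1/4 = 1/4.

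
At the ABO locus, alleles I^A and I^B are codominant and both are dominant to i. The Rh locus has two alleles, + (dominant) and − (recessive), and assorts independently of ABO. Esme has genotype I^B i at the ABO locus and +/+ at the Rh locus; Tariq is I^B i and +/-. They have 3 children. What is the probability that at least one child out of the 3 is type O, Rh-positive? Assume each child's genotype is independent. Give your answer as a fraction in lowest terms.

37/64

ABO cross I^B i × I^B i → 1/4 O, 3/4 B.
Rh cross +/+ × +/- → 1 Rh+; so P(type O, Rh-positive) = 1/4 × 1 = 1/4 per child.
P(none) = (3/4)^3 = 27/64; P(at least one) = 1 − 27/64 = 37/64.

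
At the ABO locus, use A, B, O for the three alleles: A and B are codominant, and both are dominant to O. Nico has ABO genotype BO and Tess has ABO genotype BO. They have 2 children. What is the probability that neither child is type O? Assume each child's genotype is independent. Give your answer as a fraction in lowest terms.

ABO cross BO × BO → 1/4 O, 3/4 B.
So P(type O) = 1/4 per child.
P(not type O) = 3/4 for one child; (3/4)^2 = 9/16.

9/16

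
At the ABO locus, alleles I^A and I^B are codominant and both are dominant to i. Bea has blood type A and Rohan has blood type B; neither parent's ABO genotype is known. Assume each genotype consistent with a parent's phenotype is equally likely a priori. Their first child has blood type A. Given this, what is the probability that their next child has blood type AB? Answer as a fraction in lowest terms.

Possible genotypes: Bea ∈ {I^A I^A, I^A i}; Rohan ∈ {I^B I^B, I^B i}.
Weight each parental genotype pair by prior × P(type-A child):
  I^A I^A × I^B i: posterior weight 2/3; P(next child type AB) = 1/2.
  I^A i × I^B i: posterior weight 1/3; P(next child type AB) = 1/4.
Weighted sum = 5/12.

5/12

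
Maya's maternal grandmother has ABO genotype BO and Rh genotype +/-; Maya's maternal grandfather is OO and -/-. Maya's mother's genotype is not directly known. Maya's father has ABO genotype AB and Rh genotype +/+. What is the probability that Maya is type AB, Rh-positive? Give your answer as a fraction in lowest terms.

1/8

Maya's mother's ABO genotype from BO × OO: 1/2 BO, 1/2 OO.
Crossing each possibility with the father AB and summing P(type AB): 1/2·1/4 + 1/2·0 = 1/8.
Similarly for Rh via the mother's Rh distribution: P(Rh+) = 1.
Independent loci: 1/8 × 1 = 1/8.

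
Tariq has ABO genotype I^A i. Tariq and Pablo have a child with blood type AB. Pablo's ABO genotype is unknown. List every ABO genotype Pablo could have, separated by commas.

I^A I^B, I^B I^B, I^B i

For each candidate genotype of Pablo, check whether crossing it with I^A i can produce every observed child phenotype.
  I^A I^A → possible child types {A} ✗
  I^A I^B → possible child types {A, B, AB} ✓
  I^A i → possible child types {O, A} ✗
  I^B I^B → possible child types {B, AB} ✓
  I^B i → possible child types {O, A, B, AB} ✓
  i i → possible child types {O, A} ✗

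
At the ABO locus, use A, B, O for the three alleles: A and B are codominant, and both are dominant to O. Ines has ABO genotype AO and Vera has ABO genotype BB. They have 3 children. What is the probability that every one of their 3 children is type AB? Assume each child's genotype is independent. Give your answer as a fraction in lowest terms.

ABO cross AO × BB → 1/2 B, 1/2 AB.
So P(type AB) = 1/2 per child.
All 3 independent: (1/2)^3 = 1/8.

1/8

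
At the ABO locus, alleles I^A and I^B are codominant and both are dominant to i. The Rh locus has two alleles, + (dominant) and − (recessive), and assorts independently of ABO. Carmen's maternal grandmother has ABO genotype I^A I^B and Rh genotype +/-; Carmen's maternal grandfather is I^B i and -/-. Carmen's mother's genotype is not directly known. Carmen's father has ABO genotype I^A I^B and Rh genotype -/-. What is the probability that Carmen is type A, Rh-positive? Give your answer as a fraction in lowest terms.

Carmen's mother's ABO genotype from I^A I^B × I^B i: 1/4 I^A I^B, 1/4 I^A i, 1/4 I^B I^B, 1/4 I^B i.
Crossing each possibility with the father I^A I^B and summing P(type A): 1/4·1/4 + 1/4·1/2 + 1/4·0 + 1/4·1/4 = 1/4.
Similarly for Rh via the mother's Rh distribution: P(Rh+) = 1/4.
Independent loci: 1/4 × 1/4 = 1/16.

1/16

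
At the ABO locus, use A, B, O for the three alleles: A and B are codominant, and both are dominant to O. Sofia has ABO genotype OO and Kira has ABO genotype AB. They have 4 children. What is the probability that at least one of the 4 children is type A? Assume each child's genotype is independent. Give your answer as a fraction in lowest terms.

15/16

ABO cross OO × AB → 1/2 A, 1/2 B.
So P(type A) = 1/2 per child.
P(none) = (1/2)^4 = 1/16; P(at least one) = 1 − 1/16 = 15/16.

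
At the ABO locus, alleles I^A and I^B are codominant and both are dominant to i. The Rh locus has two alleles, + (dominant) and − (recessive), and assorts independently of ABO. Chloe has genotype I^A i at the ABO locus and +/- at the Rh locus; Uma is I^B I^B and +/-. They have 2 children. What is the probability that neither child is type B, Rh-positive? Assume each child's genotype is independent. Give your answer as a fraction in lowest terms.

ABO cross I^A i × I^B I^B → 1/2 B, 1/2 AB.
Rh cross +/- × +/- → 3/4 Rh+, 1/4 Rh-; so P(type B, Rh-positive) = 1/2 × 3/4 = 3/8 per child.
P(not type B, Rh-positive) = 5/8 for one child; (5/8)^2 = 25/64.

25/64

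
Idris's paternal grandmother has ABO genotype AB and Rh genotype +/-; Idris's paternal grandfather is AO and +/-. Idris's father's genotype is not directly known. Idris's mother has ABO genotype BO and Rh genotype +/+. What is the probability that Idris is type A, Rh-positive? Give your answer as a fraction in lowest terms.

1/4

Idris's father's ABO genotype from AB × AO: 1/4 AA, 1/4 AB, 1/4 AO, 1/4 BO.
Crossing each possibility with the mother BO and summing P(type A): 1/4·1/2 + 1/4·1/4 + 1/4·1/4 + 1/4·0 = 1/4.
Similarly for Rh via the father's Rh distribution: P(Rh+) = 1.
Independent loci: 1/4 × 1 = 1/4.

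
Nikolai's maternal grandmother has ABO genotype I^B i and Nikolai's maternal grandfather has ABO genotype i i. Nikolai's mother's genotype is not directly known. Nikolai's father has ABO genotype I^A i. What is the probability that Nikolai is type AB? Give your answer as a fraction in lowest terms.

Nikolai's mother's ABO genotype from I^B i × i i: 1/2 I^B i, 1/2 i i.
Crossing each possibility with the father I^A i and summing P(type AB): 1/2·1/4 + 1/2·0 = 1/8.

1/8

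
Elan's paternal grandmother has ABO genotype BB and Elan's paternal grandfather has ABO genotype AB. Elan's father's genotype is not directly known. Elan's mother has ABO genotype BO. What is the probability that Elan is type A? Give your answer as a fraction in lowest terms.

Elan's father's ABO genotype from BB × AB: 1/2 AB, 1/2 BB.
Crossing each possibility with the mother BO and summing P(type A): 1/2·1/4 + 1/2·0 = 1/8.

1/8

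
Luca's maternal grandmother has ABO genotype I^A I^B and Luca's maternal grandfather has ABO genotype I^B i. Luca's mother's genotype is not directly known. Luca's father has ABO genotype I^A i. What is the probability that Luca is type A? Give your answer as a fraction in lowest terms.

Luca's mother's ABO genotype from I^A I^B × I^B i: 1/4 I^A I^B, 1/4 I^A i, 1/4 I^B I^B, 1/4 I^B i.
Crossing each possibility with the father I^A i and summing P(type A): 1/4·1/2 + 1/4·3/4 + 1/4·0 + 1/4·1/4 = 3/8.

3/8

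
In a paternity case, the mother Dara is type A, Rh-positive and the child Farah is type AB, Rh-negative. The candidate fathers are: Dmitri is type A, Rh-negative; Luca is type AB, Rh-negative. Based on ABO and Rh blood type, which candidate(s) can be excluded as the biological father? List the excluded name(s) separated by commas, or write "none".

Dmitri

A candidate is excluded only if no genotype consistent with his phenotype could produce a type AB, Rh-negative child with a type A, Rh-positive mother.
Dmitri (type A, Rh-): no genotype consistent with that phenotype can produce a type-AB Rh- child with a type-A mother.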